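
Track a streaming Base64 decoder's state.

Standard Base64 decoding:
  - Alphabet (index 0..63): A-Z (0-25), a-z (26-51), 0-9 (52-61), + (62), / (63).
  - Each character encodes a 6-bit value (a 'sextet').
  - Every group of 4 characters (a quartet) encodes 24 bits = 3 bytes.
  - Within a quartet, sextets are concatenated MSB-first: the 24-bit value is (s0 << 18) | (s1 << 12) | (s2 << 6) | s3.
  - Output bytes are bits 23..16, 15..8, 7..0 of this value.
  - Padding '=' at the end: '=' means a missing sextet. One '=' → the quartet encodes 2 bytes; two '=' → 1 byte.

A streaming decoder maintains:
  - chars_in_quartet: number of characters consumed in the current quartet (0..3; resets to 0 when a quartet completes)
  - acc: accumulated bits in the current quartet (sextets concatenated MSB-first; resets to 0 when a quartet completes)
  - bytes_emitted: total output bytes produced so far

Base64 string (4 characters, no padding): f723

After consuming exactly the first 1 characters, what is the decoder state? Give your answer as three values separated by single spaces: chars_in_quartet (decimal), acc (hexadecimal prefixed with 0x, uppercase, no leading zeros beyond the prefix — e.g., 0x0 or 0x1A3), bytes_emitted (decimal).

After char 0 ('f'=31): chars_in_quartet=1 acc=0x1F bytes_emitted=0

Answer: 1 0x1F 0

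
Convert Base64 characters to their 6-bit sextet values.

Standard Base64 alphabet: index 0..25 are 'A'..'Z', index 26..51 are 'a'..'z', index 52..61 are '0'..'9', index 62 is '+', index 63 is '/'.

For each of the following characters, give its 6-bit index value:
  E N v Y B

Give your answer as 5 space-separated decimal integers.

'E': A..Z range, ord('E') − ord('A') = 4
'N': A..Z range, ord('N') − ord('A') = 13
'v': a..z range, 26 + ord('v') − ord('a') = 47
'Y': A..Z range, ord('Y') − ord('A') = 24
'B': A..Z range, ord('B') − ord('A') = 1

Answer: 4 13 47 24 1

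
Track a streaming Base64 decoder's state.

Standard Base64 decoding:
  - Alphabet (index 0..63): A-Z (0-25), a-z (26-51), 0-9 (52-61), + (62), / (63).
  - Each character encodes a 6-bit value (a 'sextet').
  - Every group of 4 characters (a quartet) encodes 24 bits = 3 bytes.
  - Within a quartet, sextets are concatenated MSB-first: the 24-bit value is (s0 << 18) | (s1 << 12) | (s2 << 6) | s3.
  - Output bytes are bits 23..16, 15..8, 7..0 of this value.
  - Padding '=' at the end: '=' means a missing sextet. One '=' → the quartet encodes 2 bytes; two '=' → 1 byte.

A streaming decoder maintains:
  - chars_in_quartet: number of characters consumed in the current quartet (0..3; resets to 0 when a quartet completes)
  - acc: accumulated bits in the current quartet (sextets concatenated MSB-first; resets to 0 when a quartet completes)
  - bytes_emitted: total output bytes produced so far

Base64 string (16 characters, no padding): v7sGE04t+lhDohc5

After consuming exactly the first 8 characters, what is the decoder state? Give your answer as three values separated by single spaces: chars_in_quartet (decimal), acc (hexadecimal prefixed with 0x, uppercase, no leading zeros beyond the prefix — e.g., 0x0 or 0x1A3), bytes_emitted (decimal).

After char 0 ('v'=47): chars_in_quartet=1 acc=0x2F bytes_emitted=0
After char 1 ('7'=59): chars_in_quartet=2 acc=0xBFB bytes_emitted=0
After char 2 ('s'=44): chars_in_quartet=3 acc=0x2FEEC bytes_emitted=0
After char 3 ('G'=6): chars_in_quartet=4 acc=0xBFBB06 -> emit BF BB 06, reset; bytes_emitted=3
After char 4 ('E'=4): chars_in_quartet=1 acc=0x4 bytes_emitted=3
After char 5 ('0'=52): chars_in_quartet=2 acc=0x134 bytes_emitted=3
After char 6 ('4'=56): chars_in_quartet=3 acc=0x4D38 bytes_emitted=3
After char 7 ('t'=45): chars_in_quartet=4 acc=0x134E2D -> emit 13 4E 2D, reset; bytes_emitted=6

Answer: 0 0x0 6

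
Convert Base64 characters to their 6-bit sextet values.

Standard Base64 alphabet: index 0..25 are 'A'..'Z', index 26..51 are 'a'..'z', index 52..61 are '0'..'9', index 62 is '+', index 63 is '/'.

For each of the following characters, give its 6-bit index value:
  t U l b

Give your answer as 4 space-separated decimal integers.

Answer: 45 20 37 27

Derivation:
't': a..z range, 26 + ord('t') − ord('a') = 45
'U': A..Z range, ord('U') − ord('A') = 20
'l': a..z range, 26 + ord('l') − ord('a') = 37
'b': a..z range, 26 + ord('b') − ord('a') = 27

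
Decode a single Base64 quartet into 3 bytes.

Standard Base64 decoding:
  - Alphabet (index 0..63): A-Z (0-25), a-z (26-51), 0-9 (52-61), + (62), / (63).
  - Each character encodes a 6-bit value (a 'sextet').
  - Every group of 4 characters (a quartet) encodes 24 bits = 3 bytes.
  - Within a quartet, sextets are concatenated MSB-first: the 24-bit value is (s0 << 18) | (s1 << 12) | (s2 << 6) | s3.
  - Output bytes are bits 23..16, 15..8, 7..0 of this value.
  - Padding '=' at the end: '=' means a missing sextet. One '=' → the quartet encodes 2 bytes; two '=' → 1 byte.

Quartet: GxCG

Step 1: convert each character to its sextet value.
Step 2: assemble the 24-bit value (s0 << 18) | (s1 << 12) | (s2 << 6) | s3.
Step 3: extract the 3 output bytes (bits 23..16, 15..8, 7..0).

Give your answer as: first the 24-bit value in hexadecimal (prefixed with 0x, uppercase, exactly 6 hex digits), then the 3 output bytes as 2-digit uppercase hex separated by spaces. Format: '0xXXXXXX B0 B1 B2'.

Sextets: G=6, x=49, C=2, G=6
24-bit: (6<<18) | (49<<12) | (2<<6) | 6
      = 0x180000 | 0x031000 | 0x000080 | 0x000006
      = 0x1B1086
Bytes: (v>>16)&0xFF=1B, (v>>8)&0xFF=10, v&0xFF=86

Answer: 0x1B1086 1B 10 86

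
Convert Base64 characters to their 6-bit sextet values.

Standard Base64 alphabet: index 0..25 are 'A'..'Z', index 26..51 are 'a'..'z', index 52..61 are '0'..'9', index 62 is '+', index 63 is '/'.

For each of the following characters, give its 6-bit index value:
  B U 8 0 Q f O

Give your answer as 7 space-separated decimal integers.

'B': A..Z range, ord('B') − ord('A') = 1
'U': A..Z range, ord('U') − ord('A') = 20
'8': 0..9 range, 52 + ord('8') − ord('0') = 60
'0': 0..9 range, 52 + ord('0') − ord('0') = 52
'Q': A..Z range, ord('Q') − ord('A') = 16
'f': a..z range, 26 + ord('f') − ord('a') = 31
'O': A..Z range, ord('O') − ord('A') = 14

Answer: 1 20 60 52 16 31 14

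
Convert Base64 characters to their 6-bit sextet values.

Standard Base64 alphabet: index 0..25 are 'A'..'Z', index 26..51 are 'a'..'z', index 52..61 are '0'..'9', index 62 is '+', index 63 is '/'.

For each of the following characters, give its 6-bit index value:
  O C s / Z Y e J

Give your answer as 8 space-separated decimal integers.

'O': A..Z range, ord('O') − ord('A') = 14
'C': A..Z range, ord('C') − ord('A') = 2
's': a..z range, 26 + ord('s') − ord('a') = 44
'/': index 63
'Z': A..Z range, ord('Z') − ord('A') = 25
'Y': A..Z range, ord('Y') − ord('A') = 24
'e': a..z range, 26 + ord('e') − ord('a') = 30
'J': A..Z range, ord('J') − ord('A') = 9

Answer: 14 2 44 63 25 24 30 9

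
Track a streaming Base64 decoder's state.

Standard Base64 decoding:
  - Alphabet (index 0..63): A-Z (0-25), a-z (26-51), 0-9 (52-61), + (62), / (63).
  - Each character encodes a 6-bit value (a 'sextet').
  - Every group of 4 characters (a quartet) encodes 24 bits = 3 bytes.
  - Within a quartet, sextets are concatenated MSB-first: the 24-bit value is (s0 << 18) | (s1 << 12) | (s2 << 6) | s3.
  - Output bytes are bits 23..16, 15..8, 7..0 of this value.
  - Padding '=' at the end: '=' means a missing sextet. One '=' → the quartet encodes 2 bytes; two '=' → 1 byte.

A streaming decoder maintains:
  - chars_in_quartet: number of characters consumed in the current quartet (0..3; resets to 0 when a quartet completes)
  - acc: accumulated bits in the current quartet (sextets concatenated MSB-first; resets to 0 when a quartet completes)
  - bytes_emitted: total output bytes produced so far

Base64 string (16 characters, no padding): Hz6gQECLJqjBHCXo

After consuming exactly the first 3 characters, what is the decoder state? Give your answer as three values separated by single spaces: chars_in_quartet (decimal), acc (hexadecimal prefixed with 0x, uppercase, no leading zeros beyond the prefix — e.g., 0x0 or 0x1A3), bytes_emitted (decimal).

After char 0 ('H'=7): chars_in_quartet=1 acc=0x7 bytes_emitted=0
After char 1 ('z'=51): chars_in_quartet=2 acc=0x1F3 bytes_emitted=0
After char 2 ('6'=58): chars_in_quartet=3 acc=0x7CFA bytes_emitted=0

Answer: 3 0x7CFA 0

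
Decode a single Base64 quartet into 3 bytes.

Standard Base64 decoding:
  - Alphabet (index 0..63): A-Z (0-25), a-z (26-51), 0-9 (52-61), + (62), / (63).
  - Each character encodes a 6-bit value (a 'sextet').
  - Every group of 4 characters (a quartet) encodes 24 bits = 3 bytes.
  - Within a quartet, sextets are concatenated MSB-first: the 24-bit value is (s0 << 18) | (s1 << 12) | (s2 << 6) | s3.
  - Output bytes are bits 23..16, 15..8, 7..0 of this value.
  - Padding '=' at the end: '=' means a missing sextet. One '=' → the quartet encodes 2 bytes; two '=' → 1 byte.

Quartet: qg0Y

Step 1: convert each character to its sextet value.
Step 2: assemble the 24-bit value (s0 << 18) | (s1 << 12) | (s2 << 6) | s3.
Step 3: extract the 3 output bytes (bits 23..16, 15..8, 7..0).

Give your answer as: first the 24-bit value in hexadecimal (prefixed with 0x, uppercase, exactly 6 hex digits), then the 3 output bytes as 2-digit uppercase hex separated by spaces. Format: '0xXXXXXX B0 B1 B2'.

Sextets: q=42, g=32, 0=52, Y=24
24-bit: (42<<18) | (32<<12) | (52<<6) | 24
      = 0xA80000 | 0x020000 | 0x000D00 | 0x000018
      = 0xAA0D18
Bytes: (v>>16)&0xFF=AA, (v>>8)&0xFF=0D, v&0xFF=18

Answer: 0xAA0D18 AA 0D 18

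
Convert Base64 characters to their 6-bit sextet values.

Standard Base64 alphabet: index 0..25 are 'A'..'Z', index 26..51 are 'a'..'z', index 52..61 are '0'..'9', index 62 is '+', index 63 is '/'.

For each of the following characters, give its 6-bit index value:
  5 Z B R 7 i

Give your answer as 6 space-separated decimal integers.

'5': 0..9 range, 52 + ord('5') − ord('0') = 57
'Z': A..Z range, ord('Z') − ord('A') = 25
'B': A..Z range, ord('B') − ord('A') = 1
'R': A..Z range, ord('R') − ord('A') = 17
'7': 0..9 range, 52 + ord('7') − ord('0') = 59
'i': a..z range, 26 + ord('i') − ord('a') = 34

Answer: 57 25 1 17 59 34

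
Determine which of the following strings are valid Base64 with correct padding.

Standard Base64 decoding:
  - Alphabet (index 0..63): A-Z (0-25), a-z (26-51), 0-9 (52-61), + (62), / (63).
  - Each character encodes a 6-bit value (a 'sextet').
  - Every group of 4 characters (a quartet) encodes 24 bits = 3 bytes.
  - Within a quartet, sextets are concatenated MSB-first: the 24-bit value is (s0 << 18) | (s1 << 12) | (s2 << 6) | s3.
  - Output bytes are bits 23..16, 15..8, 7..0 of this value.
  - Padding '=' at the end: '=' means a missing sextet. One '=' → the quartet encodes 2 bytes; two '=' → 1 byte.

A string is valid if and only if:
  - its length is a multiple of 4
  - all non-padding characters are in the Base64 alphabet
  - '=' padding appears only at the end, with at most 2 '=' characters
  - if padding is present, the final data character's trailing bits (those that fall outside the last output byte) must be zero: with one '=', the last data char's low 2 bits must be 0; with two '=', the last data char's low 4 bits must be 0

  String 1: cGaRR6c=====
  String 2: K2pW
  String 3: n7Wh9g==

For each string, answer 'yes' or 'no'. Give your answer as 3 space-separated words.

String 1: 'cGaRR6c=====' → invalid (5 pad chars (max 2))
String 2: 'K2pW' → valid
String 3: 'n7Wh9g==' → valid

Answer: no yes yes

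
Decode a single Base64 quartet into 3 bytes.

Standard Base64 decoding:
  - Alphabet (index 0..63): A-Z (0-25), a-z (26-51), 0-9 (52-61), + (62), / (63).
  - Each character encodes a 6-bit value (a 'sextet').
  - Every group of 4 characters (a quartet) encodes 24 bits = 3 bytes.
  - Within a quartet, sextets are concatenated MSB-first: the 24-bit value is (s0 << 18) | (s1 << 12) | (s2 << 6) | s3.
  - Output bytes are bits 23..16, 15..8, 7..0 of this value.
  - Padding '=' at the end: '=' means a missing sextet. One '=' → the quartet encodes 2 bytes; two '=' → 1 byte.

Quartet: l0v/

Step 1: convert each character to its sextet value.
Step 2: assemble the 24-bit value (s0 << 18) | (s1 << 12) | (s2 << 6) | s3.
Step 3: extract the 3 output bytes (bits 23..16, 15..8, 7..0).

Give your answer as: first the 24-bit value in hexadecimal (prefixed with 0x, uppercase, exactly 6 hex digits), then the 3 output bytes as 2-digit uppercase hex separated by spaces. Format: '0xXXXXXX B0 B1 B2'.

Sextets: l=37, 0=52, v=47, /=63
24-bit: (37<<18) | (52<<12) | (47<<6) | 63
      = 0x940000 | 0x034000 | 0x000BC0 | 0x00003F
      = 0x974BFF
Bytes: (v>>16)&0xFF=97, (v>>8)&0xFF=4B, v&0xFF=FF

Answer: 0x974BFF 97 4B FF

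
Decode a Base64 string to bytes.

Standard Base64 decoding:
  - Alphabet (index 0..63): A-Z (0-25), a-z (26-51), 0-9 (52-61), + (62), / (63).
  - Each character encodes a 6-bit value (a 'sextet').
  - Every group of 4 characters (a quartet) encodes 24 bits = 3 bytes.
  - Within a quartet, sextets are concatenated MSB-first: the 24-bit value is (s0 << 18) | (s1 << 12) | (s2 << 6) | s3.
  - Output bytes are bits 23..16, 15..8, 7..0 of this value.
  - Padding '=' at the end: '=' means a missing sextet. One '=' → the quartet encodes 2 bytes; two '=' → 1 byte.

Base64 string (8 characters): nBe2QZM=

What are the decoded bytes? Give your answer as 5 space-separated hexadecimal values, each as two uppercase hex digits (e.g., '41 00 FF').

After char 0 ('n'=39): chars_in_quartet=1 acc=0x27 bytes_emitted=0
After char 1 ('B'=1): chars_in_quartet=2 acc=0x9C1 bytes_emitted=0
After char 2 ('e'=30): chars_in_quartet=3 acc=0x2705E bytes_emitted=0
After char 3 ('2'=54): chars_in_quartet=4 acc=0x9C17B6 -> emit 9C 17 B6, reset; bytes_emitted=3
After char 4 ('Q'=16): chars_in_quartet=1 acc=0x10 bytes_emitted=3
After char 5 ('Z'=25): chars_in_quartet=2 acc=0x419 bytes_emitted=3
After char 6 ('M'=12): chars_in_quartet=3 acc=0x1064C bytes_emitted=3
Padding '=': partial quartet acc=0x1064C -> emit 41 93; bytes_emitted=5

Answer: 9C 17 B6 41 93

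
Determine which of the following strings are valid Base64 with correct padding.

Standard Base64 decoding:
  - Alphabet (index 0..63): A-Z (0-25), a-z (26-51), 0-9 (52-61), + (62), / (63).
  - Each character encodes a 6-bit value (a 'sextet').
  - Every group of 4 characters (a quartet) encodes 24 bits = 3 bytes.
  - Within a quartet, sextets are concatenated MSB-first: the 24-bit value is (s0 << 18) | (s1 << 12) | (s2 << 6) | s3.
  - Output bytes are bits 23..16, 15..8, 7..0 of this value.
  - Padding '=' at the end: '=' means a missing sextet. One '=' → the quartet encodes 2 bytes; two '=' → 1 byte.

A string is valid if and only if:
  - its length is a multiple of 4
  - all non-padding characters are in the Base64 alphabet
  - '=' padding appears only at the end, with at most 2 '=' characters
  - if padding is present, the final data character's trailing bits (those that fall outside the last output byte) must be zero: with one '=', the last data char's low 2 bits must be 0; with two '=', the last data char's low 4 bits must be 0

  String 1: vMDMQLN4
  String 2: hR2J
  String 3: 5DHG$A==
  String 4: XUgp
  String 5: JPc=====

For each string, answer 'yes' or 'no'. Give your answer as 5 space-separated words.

Answer: yes yes no yes no

Derivation:
String 1: 'vMDMQLN4' → valid
String 2: 'hR2J' → valid
String 3: '5DHG$A==' → invalid (bad char(s): ['$'])
String 4: 'XUgp' → valid
String 5: 'JPc=====' → invalid (5 pad chars (max 2))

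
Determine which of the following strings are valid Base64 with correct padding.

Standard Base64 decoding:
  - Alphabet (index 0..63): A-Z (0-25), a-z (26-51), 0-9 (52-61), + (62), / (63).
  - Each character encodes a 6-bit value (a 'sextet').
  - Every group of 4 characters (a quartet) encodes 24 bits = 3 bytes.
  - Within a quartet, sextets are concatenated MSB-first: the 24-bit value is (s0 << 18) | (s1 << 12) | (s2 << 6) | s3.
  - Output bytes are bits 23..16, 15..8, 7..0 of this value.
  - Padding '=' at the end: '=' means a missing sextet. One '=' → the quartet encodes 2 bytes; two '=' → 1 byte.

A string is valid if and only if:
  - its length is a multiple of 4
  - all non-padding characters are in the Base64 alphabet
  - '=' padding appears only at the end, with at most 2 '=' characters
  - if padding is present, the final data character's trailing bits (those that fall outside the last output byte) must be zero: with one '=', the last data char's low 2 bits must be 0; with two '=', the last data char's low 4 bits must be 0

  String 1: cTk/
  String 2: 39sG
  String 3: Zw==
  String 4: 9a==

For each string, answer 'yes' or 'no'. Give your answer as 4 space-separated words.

String 1: 'cTk/' → valid
String 2: '39sG' → valid
String 3: 'Zw==' → valid
String 4: '9a==' → invalid (bad trailing bits)

Answer: yes yes yes no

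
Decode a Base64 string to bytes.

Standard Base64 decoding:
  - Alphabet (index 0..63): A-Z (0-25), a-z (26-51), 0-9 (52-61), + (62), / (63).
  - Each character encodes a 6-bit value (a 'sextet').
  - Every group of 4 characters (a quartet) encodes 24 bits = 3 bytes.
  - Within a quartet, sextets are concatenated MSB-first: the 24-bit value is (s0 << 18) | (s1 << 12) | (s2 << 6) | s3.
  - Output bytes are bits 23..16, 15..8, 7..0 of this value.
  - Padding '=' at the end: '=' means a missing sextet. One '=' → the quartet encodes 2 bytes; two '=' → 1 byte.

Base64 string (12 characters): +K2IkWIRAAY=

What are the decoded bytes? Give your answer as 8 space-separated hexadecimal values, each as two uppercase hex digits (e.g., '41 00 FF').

After char 0 ('+'=62): chars_in_quartet=1 acc=0x3E bytes_emitted=0
After char 1 ('K'=10): chars_in_quartet=2 acc=0xF8A bytes_emitted=0
After char 2 ('2'=54): chars_in_quartet=3 acc=0x3E2B6 bytes_emitted=0
After char 3 ('I'=8): chars_in_quartet=4 acc=0xF8AD88 -> emit F8 AD 88, reset; bytes_emitted=3
After char 4 ('k'=36): chars_in_quartet=1 acc=0x24 bytes_emitted=3
After char 5 ('W'=22): chars_in_quartet=2 acc=0x916 bytes_emitted=3
After char 6 ('I'=8): chars_in_quartet=3 acc=0x24588 bytes_emitted=3
After char 7 ('R'=17): chars_in_quartet=4 acc=0x916211 -> emit 91 62 11, reset; bytes_emitted=6
After char 8 ('A'=0): chars_in_quartet=1 acc=0x0 bytes_emitted=6
After char 9 ('A'=0): chars_in_quartet=2 acc=0x0 bytes_emitted=6
After char 10 ('Y'=24): chars_in_quartet=3 acc=0x18 bytes_emitted=6
Padding '=': partial quartet acc=0x18 -> emit 00 06; bytes_emitted=8

Answer: F8 AD 88 91 62 11 00 06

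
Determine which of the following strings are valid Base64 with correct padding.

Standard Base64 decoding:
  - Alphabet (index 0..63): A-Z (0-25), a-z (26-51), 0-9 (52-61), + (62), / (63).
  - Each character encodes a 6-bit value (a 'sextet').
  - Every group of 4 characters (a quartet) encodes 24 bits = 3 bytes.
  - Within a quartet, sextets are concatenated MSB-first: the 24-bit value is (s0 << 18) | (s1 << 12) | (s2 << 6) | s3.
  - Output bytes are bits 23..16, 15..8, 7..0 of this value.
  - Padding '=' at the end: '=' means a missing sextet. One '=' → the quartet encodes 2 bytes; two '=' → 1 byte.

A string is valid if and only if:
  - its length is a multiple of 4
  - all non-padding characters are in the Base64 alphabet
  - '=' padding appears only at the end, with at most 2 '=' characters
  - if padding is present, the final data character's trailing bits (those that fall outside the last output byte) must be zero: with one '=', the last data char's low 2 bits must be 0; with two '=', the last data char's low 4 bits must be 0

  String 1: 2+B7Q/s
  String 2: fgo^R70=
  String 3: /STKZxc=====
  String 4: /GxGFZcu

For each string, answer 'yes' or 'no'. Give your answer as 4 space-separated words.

Answer: no no no yes

Derivation:
String 1: '2+B7Q/s' → invalid (len=7 not mult of 4)
String 2: 'fgo^R70=' → invalid (bad char(s): ['^'])
String 3: '/STKZxc=====' → invalid (5 pad chars (max 2))
String 4: '/GxGFZcu' → valid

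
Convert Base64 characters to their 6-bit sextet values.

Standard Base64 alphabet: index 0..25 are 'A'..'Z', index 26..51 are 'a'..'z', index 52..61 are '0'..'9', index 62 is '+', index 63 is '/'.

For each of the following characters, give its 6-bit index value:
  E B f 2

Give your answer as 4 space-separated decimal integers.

'E': A..Z range, ord('E') − ord('A') = 4
'B': A..Z range, ord('B') − ord('A') = 1
'f': a..z range, 26 + ord('f') − ord('a') = 31
'2': 0..9 range, 52 + ord('2') − ord('0') = 54

Answer: 4 1 31 54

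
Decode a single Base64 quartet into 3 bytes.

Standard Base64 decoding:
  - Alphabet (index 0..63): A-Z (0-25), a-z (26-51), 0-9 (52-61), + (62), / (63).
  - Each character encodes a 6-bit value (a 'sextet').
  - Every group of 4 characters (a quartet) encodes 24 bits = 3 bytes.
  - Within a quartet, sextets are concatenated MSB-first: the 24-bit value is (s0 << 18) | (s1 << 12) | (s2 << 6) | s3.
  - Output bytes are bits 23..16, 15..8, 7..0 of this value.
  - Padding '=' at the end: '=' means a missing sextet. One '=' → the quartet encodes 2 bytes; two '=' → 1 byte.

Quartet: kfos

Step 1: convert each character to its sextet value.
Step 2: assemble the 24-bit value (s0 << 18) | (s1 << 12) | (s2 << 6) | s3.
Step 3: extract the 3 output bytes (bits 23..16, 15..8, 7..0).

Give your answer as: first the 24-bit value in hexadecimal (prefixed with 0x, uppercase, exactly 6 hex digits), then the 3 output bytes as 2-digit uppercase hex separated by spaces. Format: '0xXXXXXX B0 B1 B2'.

Answer: 0x91FA2C 91 FA 2C

Derivation:
Sextets: k=36, f=31, o=40, s=44
24-bit: (36<<18) | (31<<12) | (40<<6) | 44
      = 0x900000 | 0x01F000 | 0x000A00 | 0x00002C
      = 0x91FA2C
Bytes: (v>>16)&0xFF=91, (v>>8)&0xFF=FA, v&0xFF=2C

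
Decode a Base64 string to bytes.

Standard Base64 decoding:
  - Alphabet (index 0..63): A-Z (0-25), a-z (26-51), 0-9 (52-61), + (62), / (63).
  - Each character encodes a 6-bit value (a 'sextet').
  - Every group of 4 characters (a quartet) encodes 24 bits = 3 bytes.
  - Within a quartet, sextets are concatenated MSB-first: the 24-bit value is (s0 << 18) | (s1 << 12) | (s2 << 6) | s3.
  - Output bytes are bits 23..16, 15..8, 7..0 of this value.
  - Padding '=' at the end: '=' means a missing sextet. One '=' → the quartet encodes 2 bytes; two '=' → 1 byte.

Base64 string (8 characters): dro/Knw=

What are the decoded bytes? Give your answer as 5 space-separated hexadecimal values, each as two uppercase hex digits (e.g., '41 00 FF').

After char 0 ('d'=29): chars_in_quartet=1 acc=0x1D bytes_emitted=0
After char 1 ('r'=43): chars_in_quartet=2 acc=0x76B bytes_emitted=0
After char 2 ('o'=40): chars_in_quartet=3 acc=0x1DAE8 bytes_emitted=0
After char 3 ('/'=63): chars_in_quartet=4 acc=0x76BA3F -> emit 76 BA 3F, reset; bytes_emitted=3
After char 4 ('K'=10): chars_in_quartet=1 acc=0xA bytes_emitted=3
After char 5 ('n'=39): chars_in_quartet=2 acc=0x2A7 bytes_emitted=3
After char 6 ('w'=48): chars_in_quartet=3 acc=0xA9F0 bytes_emitted=3
Padding '=': partial quartet acc=0xA9F0 -> emit 2A 7C; bytes_emitted=5

Answer: 76 BA 3F 2A 7C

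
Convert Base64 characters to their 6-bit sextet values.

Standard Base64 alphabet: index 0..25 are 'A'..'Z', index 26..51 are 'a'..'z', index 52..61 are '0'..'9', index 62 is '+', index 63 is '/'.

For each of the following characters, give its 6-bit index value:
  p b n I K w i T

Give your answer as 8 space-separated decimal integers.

Answer: 41 27 39 8 10 48 34 19

Derivation:
'p': a..z range, 26 + ord('p') − ord('a') = 41
'b': a..z range, 26 + ord('b') − ord('a') = 27
'n': a..z range, 26 + ord('n') − ord('a') = 39
'I': A..Z range, ord('I') − ord('A') = 8
'K': A..Z range, ord('K') − ord('A') = 10
'w': a..z range, 26 + ord('w') − ord('a') = 48
'i': a..z range, 26 + ord('i') − ord('a') = 34
'T': A..Z range, ord('T') − ord('A') = 19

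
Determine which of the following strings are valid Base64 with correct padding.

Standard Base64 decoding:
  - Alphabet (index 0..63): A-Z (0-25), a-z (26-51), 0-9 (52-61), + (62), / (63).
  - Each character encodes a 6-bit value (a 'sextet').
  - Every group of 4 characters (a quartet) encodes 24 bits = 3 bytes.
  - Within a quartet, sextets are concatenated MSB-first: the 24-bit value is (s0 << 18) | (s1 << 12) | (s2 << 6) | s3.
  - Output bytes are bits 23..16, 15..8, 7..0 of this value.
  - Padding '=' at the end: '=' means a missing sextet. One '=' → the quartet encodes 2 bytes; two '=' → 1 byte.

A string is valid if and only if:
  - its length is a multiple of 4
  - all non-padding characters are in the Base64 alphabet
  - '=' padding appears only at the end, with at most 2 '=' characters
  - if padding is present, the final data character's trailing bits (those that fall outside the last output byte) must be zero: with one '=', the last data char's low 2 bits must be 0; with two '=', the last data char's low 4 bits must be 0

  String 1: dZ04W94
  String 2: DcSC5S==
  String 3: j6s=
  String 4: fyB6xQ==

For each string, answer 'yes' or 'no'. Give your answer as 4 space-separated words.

Answer: no no yes yes

Derivation:
String 1: 'dZ04W94' → invalid (len=7 not mult of 4)
String 2: 'DcSC5S==' → invalid (bad trailing bits)
String 3: 'j6s=' → valid
String 4: 'fyB6xQ==' → valid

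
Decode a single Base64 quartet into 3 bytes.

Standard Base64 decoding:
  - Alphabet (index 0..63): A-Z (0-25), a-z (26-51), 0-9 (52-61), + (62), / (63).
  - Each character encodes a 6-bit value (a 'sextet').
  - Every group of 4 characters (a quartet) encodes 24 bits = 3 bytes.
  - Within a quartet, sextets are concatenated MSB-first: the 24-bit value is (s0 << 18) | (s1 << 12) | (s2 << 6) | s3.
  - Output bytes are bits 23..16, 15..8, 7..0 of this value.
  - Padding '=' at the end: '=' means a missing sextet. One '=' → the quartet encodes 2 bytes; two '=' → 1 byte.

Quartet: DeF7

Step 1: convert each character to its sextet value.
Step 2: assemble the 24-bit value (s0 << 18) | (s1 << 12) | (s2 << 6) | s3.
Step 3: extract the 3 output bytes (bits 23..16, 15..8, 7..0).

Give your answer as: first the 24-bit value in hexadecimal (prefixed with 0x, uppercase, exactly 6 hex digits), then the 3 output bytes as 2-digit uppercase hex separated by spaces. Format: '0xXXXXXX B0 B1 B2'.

Sextets: D=3, e=30, F=5, 7=59
24-bit: (3<<18) | (30<<12) | (5<<6) | 59
      = 0x0C0000 | 0x01E000 | 0x000140 | 0x00003B
      = 0x0DE17B
Bytes: (v>>16)&0xFF=0D, (v>>8)&0xFF=E1, v&0xFF=7B

Answer: 0x0DE17B 0D E1 7B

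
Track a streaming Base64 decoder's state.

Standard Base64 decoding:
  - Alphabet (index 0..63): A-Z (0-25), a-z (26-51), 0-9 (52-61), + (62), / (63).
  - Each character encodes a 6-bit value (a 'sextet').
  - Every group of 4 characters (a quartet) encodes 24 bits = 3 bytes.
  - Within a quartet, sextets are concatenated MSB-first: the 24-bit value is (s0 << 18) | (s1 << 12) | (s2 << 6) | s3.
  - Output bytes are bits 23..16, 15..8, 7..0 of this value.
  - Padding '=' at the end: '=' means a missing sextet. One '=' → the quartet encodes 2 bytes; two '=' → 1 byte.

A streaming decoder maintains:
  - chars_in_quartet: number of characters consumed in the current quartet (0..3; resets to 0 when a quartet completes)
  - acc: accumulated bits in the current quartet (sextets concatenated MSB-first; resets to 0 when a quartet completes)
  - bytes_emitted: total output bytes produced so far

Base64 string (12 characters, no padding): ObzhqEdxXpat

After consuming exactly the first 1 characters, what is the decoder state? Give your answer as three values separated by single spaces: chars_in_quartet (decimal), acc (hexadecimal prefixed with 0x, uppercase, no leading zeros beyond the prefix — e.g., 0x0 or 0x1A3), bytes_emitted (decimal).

Answer: 1 0xE 0

Derivation:
After char 0 ('O'=14): chars_in_quartet=1 acc=0xE bytes_emitted=0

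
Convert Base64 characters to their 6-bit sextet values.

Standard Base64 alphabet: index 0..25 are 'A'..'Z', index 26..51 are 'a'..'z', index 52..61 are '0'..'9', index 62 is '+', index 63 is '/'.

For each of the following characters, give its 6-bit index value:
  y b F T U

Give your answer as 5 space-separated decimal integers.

Answer: 50 27 5 19 20

Derivation:
'y': a..z range, 26 + ord('y') − ord('a') = 50
'b': a..z range, 26 + ord('b') − ord('a') = 27
'F': A..Z range, ord('F') − ord('A') = 5
'T': A..Z range, ord('T') − ord('A') = 19
'U': A..Z range, ord('U') − ord('A') = 20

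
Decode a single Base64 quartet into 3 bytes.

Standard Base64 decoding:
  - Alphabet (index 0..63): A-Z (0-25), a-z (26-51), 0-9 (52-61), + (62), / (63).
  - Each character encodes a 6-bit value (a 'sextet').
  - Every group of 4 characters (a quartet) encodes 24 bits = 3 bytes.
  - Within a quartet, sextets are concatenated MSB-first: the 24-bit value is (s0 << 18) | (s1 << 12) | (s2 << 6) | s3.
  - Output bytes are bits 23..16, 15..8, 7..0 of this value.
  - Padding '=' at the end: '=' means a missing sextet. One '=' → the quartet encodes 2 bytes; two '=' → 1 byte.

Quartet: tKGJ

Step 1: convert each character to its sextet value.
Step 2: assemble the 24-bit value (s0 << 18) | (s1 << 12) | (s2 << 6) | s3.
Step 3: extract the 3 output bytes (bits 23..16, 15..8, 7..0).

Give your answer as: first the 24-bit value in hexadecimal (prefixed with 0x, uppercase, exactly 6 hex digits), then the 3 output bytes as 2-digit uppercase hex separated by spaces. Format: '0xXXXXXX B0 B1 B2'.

Answer: 0xB4A189 B4 A1 89

Derivation:
Sextets: t=45, K=10, G=6, J=9
24-bit: (45<<18) | (10<<12) | (6<<6) | 9
      = 0xB40000 | 0x00A000 | 0x000180 | 0x000009
      = 0xB4A189
Bytes: (v>>16)&0xFF=B4, (v>>8)&0xFF=A1, v&0xFF=89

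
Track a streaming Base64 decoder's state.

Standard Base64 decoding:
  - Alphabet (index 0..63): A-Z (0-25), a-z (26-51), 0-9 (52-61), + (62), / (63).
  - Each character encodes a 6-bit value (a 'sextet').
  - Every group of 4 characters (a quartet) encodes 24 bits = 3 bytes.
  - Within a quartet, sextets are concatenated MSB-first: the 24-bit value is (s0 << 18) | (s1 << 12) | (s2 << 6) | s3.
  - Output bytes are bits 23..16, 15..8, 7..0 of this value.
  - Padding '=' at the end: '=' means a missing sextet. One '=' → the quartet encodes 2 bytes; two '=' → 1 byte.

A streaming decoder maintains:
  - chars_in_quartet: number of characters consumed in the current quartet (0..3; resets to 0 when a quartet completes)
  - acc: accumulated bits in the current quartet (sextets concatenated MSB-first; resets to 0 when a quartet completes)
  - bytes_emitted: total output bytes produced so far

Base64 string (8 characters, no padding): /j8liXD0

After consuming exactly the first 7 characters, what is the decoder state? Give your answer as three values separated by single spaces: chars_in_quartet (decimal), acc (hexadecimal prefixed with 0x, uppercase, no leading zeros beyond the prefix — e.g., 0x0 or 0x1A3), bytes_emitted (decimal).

Answer: 3 0x225C3 3

Derivation:
After char 0 ('/'=63): chars_in_quartet=1 acc=0x3F bytes_emitted=0
After char 1 ('j'=35): chars_in_quartet=2 acc=0xFE3 bytes_emitted=0
After char 2 ('8'=60): chars_in_quartet=3 acc=0x3F8FC bytes_emitted=0
After char 3 ('l'=37): chars_in_quartet=4 acc=0xFE3F25 -> emit FE 3F 25, reset; bytes_emitted=3
After char 4 ('i'=34): chars_in_quartet=1 acc=0x22 bytes_emitted=3
After char 5 ('X'=23): chars_in_quartet=2 acc=0x897 bytes_emitted=3
After char 6 ('D'=3): chars_in_quartet=3 acc=0x225C3 bytes_emitted=3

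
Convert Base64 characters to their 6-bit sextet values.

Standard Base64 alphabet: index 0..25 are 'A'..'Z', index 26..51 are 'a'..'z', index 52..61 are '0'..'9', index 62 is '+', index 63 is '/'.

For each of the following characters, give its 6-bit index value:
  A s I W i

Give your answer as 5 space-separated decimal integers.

'A': A..Z range, ord('A') − ord('A') = 0
's': a..z range, 26 + ord('s') − ord('a') = 44
'I': A..Z range, ord('I') − ord('A') = 8
'W': A..Z range, ord('W') − ord('A') = 22
'i': a..z range, 26 + ord('i') − ord('a') = 34

Answer: 0 44 8 22 34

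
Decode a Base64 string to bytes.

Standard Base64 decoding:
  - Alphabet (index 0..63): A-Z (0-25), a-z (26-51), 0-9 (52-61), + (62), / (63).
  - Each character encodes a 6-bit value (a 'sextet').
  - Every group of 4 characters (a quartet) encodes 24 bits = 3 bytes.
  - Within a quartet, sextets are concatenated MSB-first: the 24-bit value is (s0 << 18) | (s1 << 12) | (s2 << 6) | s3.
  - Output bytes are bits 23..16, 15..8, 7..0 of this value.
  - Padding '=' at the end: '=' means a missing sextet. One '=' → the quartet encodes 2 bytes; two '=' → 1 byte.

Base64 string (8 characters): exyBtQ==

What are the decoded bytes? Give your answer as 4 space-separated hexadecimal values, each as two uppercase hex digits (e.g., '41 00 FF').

After char 0 ('e'=30): chars_in_quartet=1 acc=0x1E bytes_emitted=0
After char 1 ('x'=49): chars_in_quartet=2 acc=0x7B1 bytes_emitted=0
After char 2 ('y'=50): chars_in_quartet=3 acc=0x1EC72 bytes_emitted=0
After char 3 ('B'=1): chars_in_quartet=4 acc=0x7B1C81 -> emit 7B 1C 81, reset; bytes_emitted=3
After char 4 ('t'=45): chars_in_quartet=1 acc=0x2D bytes_emitted=3
After char 5 ('Q'=16): chars_in_quartet=2 acc=0xB50 bytes_emitted=3
Padding '==': partial quartet acc=0xB50 -> emit B5; bytes_emitted=4

Answer: 7B 1C 81 B5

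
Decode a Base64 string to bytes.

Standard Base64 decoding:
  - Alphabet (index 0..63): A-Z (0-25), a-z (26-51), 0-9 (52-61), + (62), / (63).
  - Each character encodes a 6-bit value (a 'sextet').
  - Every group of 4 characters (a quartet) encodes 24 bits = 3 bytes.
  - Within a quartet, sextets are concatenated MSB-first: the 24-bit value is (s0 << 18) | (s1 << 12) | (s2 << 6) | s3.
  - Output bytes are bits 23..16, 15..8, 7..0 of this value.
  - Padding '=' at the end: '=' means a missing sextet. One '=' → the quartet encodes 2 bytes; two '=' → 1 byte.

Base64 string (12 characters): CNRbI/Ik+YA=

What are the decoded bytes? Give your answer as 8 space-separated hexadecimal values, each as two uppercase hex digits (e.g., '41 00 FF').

Answer: 08 D4 5B 23 F2 24 F9 80

Derivation:
After char 0 ('C'=2): chars_in_quartet=1 acc=0x2 bytes_emitted=0
After char 1 ('N'=13): chars_in_quartet=2 acc=0x8D bytes_emitted=0
After char 2 ('R'=17): chars_in_quartet=3 acc=0x2351 bytes_emitted=0
After char 3 ('b'=27): chars_in_quartet=4 acc=0x8D45B -> emit 08 D4 5B, reset; bytes_emitted=3
After char 4 ('I'=8): chars_in_quartet=1 acc=0x8 bytes_emitted=3
After char 5 ('/'=63): chars_in_quartet=2 acc=0x23F bytes_emitted=3
After char 6 ('I'=8): chars_in_quartet=3 acc=0x8FC8 bytes_emitted=3
After char 7 ('k'=36): chars_in_quartet=4 acc=0x23F224 -> emit 23 F2 24, reset; bytes_emitted=6
After char 8 ('+'=62): chars_in_quartet=1 acc=0x3E bytes_emitted=6
After char 9 ('Y'=24): chars_in_quartet=2 acc=0xF98 bytes_emitted=6
After char 10 ('A'=0): chars_in_quartet=3 acc=0x3E600 bytes_emitted=6
Padding '=': partial quartet acc=0x3E600 -> emit F9 80; bytes_emitted=8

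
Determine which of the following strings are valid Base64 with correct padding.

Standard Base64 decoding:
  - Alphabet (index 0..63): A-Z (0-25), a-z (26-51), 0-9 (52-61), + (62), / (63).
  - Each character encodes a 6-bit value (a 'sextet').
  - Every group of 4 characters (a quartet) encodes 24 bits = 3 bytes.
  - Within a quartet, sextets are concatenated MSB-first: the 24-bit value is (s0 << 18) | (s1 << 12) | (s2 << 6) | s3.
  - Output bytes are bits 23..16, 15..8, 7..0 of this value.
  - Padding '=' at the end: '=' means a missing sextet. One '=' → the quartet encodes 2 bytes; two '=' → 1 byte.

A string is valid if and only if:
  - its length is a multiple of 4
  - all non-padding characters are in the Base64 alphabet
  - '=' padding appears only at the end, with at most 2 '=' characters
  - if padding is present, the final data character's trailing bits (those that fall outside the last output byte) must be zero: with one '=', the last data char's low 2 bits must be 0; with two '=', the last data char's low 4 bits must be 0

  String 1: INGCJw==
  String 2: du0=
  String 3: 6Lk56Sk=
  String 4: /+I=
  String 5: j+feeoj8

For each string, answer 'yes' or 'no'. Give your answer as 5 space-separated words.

Answer: yes yes yes yes yes

Derivation:
String 1: 'INGCJw==' → valid
String 2: 'du0=' → valid
String 3: '6Lk56Sk=' → valid
String 4: '/+I=' → valid
String 5: 'j+feeoj8' → valid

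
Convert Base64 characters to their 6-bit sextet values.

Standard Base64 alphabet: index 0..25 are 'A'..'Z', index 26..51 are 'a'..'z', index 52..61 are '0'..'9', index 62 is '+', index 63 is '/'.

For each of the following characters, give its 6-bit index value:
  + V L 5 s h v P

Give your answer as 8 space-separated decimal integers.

'+': index 62
'V': A..Z range, ord('V') − ord('A') = 21
'L': A..Z range, ord('L') − ord('A') = 11
'5': 0..9 range, 52 + ord('5') − ord('0') = 57
's': a..z range, 26 + ord('s') − ord('a') = 44
'h': a..z range, 26 + ord('h') − ord('a') = 33
'v': a..z range, 26 + ord('v') − ord('a') = 47
'P': A..Z range, ord('P') − ord('A') = 15

Answer: 62 21 11 57 44 33 47 15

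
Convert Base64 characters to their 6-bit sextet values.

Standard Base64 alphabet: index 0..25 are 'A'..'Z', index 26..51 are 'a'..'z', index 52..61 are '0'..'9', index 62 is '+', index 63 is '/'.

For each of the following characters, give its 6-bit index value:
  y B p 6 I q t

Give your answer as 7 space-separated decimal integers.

'y': a..z range, 26 + ord('y') − ord('a') = 50
'B': A..Z range, ord('B') − ord('A') = 1
'p': a..z range, 26 + ord('p') − ord('a') = 41
'6': 0..9 range, 52 + ord('6') − ord('0') = 58
'I': A..Z range, ord('I') − ord('A') = 8
'q': a..z range, 26 + ord('q') − ord('a') = 42
't': a..z range, 26 + ord('t') − ord('a') = 45

Answer: 50 1 41 58 8 42 45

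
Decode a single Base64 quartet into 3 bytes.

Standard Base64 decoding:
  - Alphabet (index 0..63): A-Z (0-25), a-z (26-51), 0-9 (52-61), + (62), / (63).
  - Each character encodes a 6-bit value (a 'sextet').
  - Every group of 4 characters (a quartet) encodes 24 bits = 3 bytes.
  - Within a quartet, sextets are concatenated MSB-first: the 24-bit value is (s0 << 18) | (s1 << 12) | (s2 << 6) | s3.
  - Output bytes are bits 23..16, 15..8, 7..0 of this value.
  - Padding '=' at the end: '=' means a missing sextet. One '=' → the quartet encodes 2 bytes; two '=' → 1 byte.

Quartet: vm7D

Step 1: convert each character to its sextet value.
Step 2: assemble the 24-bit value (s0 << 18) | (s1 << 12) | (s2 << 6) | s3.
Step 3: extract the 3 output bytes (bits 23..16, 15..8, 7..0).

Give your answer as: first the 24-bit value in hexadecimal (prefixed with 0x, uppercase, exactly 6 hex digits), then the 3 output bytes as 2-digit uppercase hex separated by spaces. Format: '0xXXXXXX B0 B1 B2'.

Answer: 0xBE6EC3 BE 6E C3

Derivation:
Sextets: v=47, m=38, 7=59, D=3
24-bit: (47<<18) | (38<<12) | (59<<6) | 3
      = 0xBC0000 | 0x026000 | 0x000EC0 | 0x000003
      = 0xBE6EC3
Bytes: (v>>16)&0xFF=BE, (v>>8)&0xFF=6E, v&0xFF=C3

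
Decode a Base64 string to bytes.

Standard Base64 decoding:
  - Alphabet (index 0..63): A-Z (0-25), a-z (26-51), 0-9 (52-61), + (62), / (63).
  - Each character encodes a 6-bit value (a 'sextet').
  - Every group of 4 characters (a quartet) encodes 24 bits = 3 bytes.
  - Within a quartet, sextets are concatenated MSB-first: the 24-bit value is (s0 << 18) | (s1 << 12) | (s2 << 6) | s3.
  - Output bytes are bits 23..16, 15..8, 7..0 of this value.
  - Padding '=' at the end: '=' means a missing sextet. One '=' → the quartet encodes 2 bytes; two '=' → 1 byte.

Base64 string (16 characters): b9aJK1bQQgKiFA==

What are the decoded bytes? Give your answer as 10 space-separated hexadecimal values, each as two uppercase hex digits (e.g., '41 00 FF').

After char 0 ('b'=27): chars_in_quartet=1 acc=0x1B bytes_emitted=0
After char 1 ('9'=61): chars_in_quartet=2 acc=0x6FD bytes_emitted=0
After char 2 ('a'=26): chars_in_quartet=3 acc=0x1BF5A bytes_emitted=0
After char 3 ('J'=9): chars_in_quartet=4 acc=0x6FD689 -> emit 6F D6 89, reset; bytes_emitted=3
After char 4 ('K'=10): chars_in_quartet=1 acc=0xA bytes_emitted=3
After char 5 ('1'=53): chars_in_quartet=2 acc=0x2B5 bytes_emitted=3
After char 6 ('b'=27): chars_in_quartet=3 acc=0xAD5B bytes_emitted=3
After char 7 ('Q'=16): chars_in_quartet=4 acc=0x2B56D0 -> emit 2B 56 D0, reset; bytes_emitted=6
After char 8 ('Q'=16): chars_in_quartet=1 acc=0x10 bytes_emitted=6
After char 9 ('g'=32): chars_in_quartet=2 acc=0x420 bytes_emitted=6
After char 10 ('K'=10): chars_in_quartet=3 acc=0x1080A bytes_emitted=6
After char 11 ('i'=34): chars_in_quartet=4 acc=0x4202A2 -> emit 42 02 A2, reset; bytes_emitted=9
After char 12 ('F'=5): chars_in_quartet=1 acc=0x5 bytes_emitted=9
After char 13 ('A'=0): chars_in_quartet=2 acc=0x140 bytes_emitted=9
Padding '==': partial quartet acc=0x140 -> emit 14; bytes_emitted=10

Answer: 6F D6 89 2B 56 D0 42 02 A2 14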